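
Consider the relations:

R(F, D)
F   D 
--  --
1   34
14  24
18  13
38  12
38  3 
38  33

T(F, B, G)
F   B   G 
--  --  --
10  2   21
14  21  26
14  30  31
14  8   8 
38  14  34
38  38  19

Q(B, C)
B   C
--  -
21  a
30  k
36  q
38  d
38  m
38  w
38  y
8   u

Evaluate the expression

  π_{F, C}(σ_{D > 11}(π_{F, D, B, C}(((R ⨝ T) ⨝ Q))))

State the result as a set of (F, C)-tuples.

{(14, a), (14, k), (14, u), (38, d), (38, m), (38, w), (38, y)}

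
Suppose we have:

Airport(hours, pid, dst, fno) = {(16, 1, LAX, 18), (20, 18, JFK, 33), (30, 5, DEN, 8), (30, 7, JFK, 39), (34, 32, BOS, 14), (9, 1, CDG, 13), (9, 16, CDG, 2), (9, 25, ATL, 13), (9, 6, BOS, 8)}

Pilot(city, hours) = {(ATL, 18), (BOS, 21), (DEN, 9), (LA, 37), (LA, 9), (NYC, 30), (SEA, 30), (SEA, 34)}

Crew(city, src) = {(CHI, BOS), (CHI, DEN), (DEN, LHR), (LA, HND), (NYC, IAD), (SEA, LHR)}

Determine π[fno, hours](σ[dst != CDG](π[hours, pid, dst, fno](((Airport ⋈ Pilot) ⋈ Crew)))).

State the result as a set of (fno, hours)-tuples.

{(13, 9), (14, 34), (39, 30), (8, 30), (8, 9)}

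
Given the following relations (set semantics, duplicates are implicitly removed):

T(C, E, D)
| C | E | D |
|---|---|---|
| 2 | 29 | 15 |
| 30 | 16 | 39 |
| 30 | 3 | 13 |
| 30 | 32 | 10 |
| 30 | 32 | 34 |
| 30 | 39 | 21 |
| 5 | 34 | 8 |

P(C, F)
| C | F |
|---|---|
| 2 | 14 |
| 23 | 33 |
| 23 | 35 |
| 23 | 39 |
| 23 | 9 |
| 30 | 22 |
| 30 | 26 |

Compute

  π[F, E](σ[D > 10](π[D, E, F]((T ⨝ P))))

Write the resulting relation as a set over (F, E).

{(14, 29), (22, 16), (22, 3), (22, 32), (22, 39), (26, 16), (26, 3), (26, 32), (26, 39)}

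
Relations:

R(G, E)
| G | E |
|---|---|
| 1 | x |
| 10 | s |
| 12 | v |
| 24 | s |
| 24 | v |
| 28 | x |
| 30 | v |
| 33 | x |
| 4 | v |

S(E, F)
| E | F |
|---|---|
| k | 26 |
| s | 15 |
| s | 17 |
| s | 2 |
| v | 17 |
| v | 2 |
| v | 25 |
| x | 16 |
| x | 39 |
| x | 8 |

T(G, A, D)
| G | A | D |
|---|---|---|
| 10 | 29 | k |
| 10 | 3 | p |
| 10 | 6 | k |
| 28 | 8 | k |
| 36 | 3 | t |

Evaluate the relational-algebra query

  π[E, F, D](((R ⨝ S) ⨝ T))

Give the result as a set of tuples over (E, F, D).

R ⋈ S (natural join on E): {(1, x, 16), (1, x, 39), (1, x, 8), (10, s, 15), (10, s, 17), (10, s, 2), (12, v, 17), (12, v, 2), (12, v, 25), (24, s, 15), (24, s, 17), (24, s, 2), (24, v, 17), (24, v, 2), (24, v, 25), (28, x, 16), (28, x, 39), (28, x, 8), (30, v, 17), (30, v, 2), (30, v, 25), (33, x, 16), (33, x, 39), (33, x, 8), (4, v, 17), (4, v, 2), (4, v, 25)}
(R ⨝ S) ⋈ T (natural join on G): {(10, s, 15, 29, k), (10, s, 15, 3, p), (10, s, 15, 6, k), (10, s, 17, 29, k), (10, s, 17, 3, p), (10, s, 17, 6, k), (10, s, 2, 29, k), (10, s, 2, 3, p), (10, s, 2, 6, k), (28, x, 16, 8, k), (28, x, 39, 8, k), (28, x, 8, 8, k)}
Keep only column(s) E, F, D (3 duplicate(s) eliminated): {(s, 15, k), (s, 15, p), (s, 17, k), (s, 17, p), (s, 2, k), (s, 2, p), (x, 16, k), (x, 39, k), (x, 8, k)}

{(s, 15, k), (s, 15, p), (s, 17, k), (s, 17, p), (s, 2, k), (s, 2, p), (x, 16, k), (x, 39, k), (x, 8, k)}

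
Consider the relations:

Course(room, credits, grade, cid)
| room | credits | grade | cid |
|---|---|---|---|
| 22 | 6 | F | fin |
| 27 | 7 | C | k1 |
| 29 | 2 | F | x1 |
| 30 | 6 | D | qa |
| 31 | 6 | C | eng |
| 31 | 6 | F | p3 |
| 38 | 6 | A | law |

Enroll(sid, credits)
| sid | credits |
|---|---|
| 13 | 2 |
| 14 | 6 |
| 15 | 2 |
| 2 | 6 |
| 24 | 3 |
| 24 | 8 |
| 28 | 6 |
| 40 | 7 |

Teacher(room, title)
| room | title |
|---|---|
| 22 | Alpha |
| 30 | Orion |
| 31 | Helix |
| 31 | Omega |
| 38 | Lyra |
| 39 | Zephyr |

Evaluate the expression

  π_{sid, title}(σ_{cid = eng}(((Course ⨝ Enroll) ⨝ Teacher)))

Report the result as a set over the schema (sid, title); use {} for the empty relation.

Natural join on credits: {(22, 6, F, fin, 14), (22, 6, F, fin, 2), (22, 6, F, fin, 28), (27, 7, C, k1, 40), (29, 2, F, x1, 13), (29, 2, F, x1, 15), (30, 6, D, qa, 14), (30, 6, D, qa, 2), (30, 6, D, qa, 28), (31, 6, C, eng, 14), (31, 6, C, eng, 2), (31, 6, C, eng, 28), (31, 6, F, p3, 14), (31, 6, F, p3, 2), (31, 6, F, p3, 28), (38, 6, A, law, 14), (38, 6, A, law, 2), (38, 6, A, law, 28)}
Natural join on room: {(22, 6, F, fin, 14, Alpha), (22, 6, F, fin, 2, Alpha), (22, 6, F, fin, 28, Alpha), (30, 6, D, qa, 14, Orion), (30, 6, D, qa, 2, Orion), (30, 6, D, qa, 28, Orion), (31, 6, C, eng, 14, Helix), (31, 6, C, eng, 14, Omega), (31, 6, C, eng, 2, Helix), (31, 6, C, eng, 2, Omega), (31, 6, C, eng, 28, Helix), (31, 6, C, eng, 28, Omega), (31, 6, F, p3, 14, Helix), (31, 6, F, p3, 14, Omega), (31, 6, F, p3, 2, Helix), (31, 6, F, p3, 2, Omega), (31, 6, F, p3, 28, Helix), (31, 6, F, p3, 28, Omega), (38, 6, A, law, 14, Lyra), (38, 6, A, law, 2, Lyra), (38, 6, A, law, 28, Lyra)}
Apply σ_{cid = eng}; surviving tuples: {(31, 6, C, eng, 14, Helix), (31, 6, C, eng, 14, Omega), (31, 6, C, eng, 2, Helix), (31, 6, C, eng, 2, Omega), (31, 6, C, eng, 28, Helix), (31, 6, C, eng, 28, Omega)}
Keep only column(s) sid, title: {(14, Helix), (14, Omega), (2, Helix), (2, Omega), (28, Helix), (28, Omega)}

{(14, Helix), (14, Omega), (2, Helix), (2, Omega), (28, Helix), (28, Omega)}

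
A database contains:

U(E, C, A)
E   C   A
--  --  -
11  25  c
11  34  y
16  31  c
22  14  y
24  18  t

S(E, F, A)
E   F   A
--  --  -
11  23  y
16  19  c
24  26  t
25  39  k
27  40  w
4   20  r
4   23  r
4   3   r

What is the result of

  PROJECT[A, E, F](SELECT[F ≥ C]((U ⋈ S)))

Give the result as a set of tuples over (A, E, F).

Joining U and S on E, A yields {(11, 34, y, 23), (16, 31, c, 19), (24, 18, t, 26)}.
σ[F ≥ C]: keep tuples satisfying F ≥ C → {(24, 18, t, 26)}
Projecting to A, E, F: {(t, 24, 26)}

{(t, 24, 26)}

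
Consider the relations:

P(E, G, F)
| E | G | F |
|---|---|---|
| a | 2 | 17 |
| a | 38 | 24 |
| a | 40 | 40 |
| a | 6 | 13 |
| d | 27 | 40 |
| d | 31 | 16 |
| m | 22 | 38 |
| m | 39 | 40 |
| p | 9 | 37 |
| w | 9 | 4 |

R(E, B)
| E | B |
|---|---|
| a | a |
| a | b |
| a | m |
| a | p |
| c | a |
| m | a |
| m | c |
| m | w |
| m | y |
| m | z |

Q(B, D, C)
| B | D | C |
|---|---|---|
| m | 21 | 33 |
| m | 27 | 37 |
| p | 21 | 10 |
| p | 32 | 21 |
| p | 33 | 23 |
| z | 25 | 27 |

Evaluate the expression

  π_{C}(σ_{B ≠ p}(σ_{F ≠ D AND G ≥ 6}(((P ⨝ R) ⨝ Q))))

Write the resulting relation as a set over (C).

{27, 33, 37}

Joining P and R on E yields {(a, 2, 17, a), (a, 2, 17, b), (a, 2, 17, m), (a, 2, 17, p), (a, 38, 24, a), (a, 38, 24, b), (a, 38, 24, m), (a, 38, 24, p), (a, 40, 40, a), (a, 40, 40, b), (a, 40, 40, m), (a, 40, 40, p), (a, 6, 13, a), (a, 6, 13, b), (a, 6, 13, m), (a, 6, 13, p), (m, 22, 38, a), (m, 22, 38, c), (m, 22, 38, w), (m, 22, 38, y), (m, 22, 38, z), (m, 39, 40, a), (m, 39, 40, c), (m, 39, 40, w), (m, 39, 40, y), (m, 39, 40, z)}.
Joining (P ⨝ R) and Q on B yields {(a, 2, 17, m, 21, 33), (a, 2, 17, m, 27, 37), (a, 2, 17, p, 21, 10), (a, 2, 17, p, 32, 21), (a, 2, 17, p, 33, 23), (a, 38, 24, m, 21, 33), (a, 38, 24, m, 27, 37), (a, 38, 24, p, 21, 10), (a, 38, 24, p, 32, 21), (a, 38, 24, p, 33, 23), (a, 40, 40, m, 21, 33), (a, 40, 40, m, 27, 37), (a, 40, 40, p, 21, 10), (a, 40, 40, p, 32, 21), (a, 40, 40, p, 33, 23), (a, 6, 13, m, 21, 33), (a, 6, 13, m, 27, 37), (a, 6, 13, p, 21, 10), (a, 6, 13, p, 32, 21), (a, 6, 13, p, 33, 23), (m, 22, 38, z, 25, 27), (m, 39, 40, z, 25, 27)}.
Apply σ_{F ≠ D AND G ≥ 6}; surviving tuples: {(a, 38, 24, m, 21, 33), (a, 38, 24, m, 27, 37), (a, 38, 24, p, 21, 10), (a, 38, 24, p, 32, 21), (a, 38, 24, p, 33, 23), (a, 40, 40, m, 21, 33), (a, 40, 40, m, 27, 37), (a, 40, 40, p, 21, 10), (a, 40, 40, p, 32, 21), (a, 40, 40, p, 33, 23), (a, 6, 13, m, 21, 33), (a, 6, 13, m, 27, 37), (a, 6, 13, p, 21, 10), (a, 6, 13, p, 32, 21), (a, 6, 13, p, 33, 23), (m, 22, 38, z, 25, 27), (m, 39, 40, z, 25, 27)}
Apply σ_{B ≠ p}; surviving tuples: {(a, 38, 24, m, 21, 33), (a, 38, 24, m, 27, 37), (a, 40, 40, m, 21, 33), (a, 40, 40, m, 27, 37), (a, 6, 13, m, 21, 33), (a, 6, 13, m, 27, 37), (m, 22, 38, z, 25, 27), (m, 39, 40, z, 25, 27)}
Keep only column(s) C (5 duplicate(s) eliminated): {27, 33, 37}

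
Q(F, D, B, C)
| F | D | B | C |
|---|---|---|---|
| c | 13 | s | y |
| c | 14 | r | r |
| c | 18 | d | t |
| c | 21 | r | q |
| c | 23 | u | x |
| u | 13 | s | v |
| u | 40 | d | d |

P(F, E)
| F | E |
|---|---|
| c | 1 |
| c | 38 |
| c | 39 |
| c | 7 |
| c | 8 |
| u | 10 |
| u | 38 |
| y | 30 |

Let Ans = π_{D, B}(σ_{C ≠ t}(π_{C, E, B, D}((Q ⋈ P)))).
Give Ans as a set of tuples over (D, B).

{(13, s), (14, r), (21, r), (23, u), (40, d)}

Joining Q and P on F yields {(c, 13, s, y, 1), (c, 13, s, y, 38), (c, 13, s, y, 39), (c, 13, s, y, 7), (c, 13, s, y, 8), (c, 14, r, r, 1), (c, 14, r, r, 38), (c, 14, r, r, 39), (c, 14, r, r, 7), (c, 14, r, r, 8), (c, 18, d, t, 1), (c, 18, d, t, 38), (c, 18, d, t, 39), (c, 18, d, t, 7), (c, 18, d, t, 8), (c, 21, r, q, 1), (c, 21, r, q, 38), (c, 21, r, q, 39), (c, 21, r, q, 7), (c, 21, r, q, 8), (c, 23, u, x, 1), (c, 23, u, x, 38), (c, 23, u, x, 39), (c, 23, u, x, 7), (c, 23, u, x, 8), (u, 13, s, v, 10), (u, 13, s, v, 38), (u, 40, d, d, 10), (u, 40, d, d, 38)}.
Keep only column(s) C, E, B, D: {(d, 10, d, 40), (d, 38, d, 40), (q, 1, r, 21), (q, 38, r, 21), (q, 39, r, 21), (q, 7, r, 21), (q, 8, r, 21), (r, 1, r, 14), (r, 38, r, 14), (r, 39, r, 14), (r, 7, r, 14), (r, 8, r, 14), (t, 1, d, 18), (t, 38, d, 18), (t, 39, d, 18), (t, 7, d, 18), (t, 8, d, 18), (v, 10, s, 13), (v, 38, s, 13), (x, 1, u, 23), (x, 38, u, 23), (x, 39, u, 23), (x, 7, u, 23), (x, 8, u, 23), (y, 1, s, 13), (y, 38, s, 13), (y, 39, s, 13), (y, 7, s, 13), (y, 8, s, 13)}
Selection C ≠ t: {(d, 10, d, 40), (d, 38, d, 40), (q, 1, r, 21), (q, 38, r, 21), (q, 39, r, 21), (q, 7, r, 21), (q, 8, r, 21), (r, 1, r, 14), (r, 38, r, 14), (r, 39, r, 14), (r, 7, r, 14), (r, 8, r, 14), (v, 10, s, 13), (v, 38, s, 13), (x, 1, u, 23), (x, 38, u, 23), (x, 39, u, 23), (x, 7, u, 23), (x, 8, u, 23), (y, 1, s, 13), (y, 38, s, 13), (y, 39, s, 13), (y, 7, s, 13), (y, 8, s, 13)}
Keep only column(s) D, B (19 duplicate(s) eliminated): {(13, s), (14, r), (21, r), (23, u), (40, d)}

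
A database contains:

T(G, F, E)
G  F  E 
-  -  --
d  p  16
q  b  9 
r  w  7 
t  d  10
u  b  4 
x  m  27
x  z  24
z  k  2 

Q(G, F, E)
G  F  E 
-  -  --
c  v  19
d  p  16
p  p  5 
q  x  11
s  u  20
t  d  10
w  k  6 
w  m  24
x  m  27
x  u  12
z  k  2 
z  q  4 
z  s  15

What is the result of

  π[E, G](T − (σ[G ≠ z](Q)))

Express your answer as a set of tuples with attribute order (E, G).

Filtering on G ≠ z leaves {(c, v, 19), (d, p, 16), (p, p, 5), (q, x, 11), (s, u, 20), (t, d, 10), (w, k, 6), (w, m, 24), (x, m, 27), (x, u, 12)}.
Set difference of the two operands is {(q, b, 9), (r, w, 7), (u, b, 4), (x, z, 24), (z, k, 2)}.
π_{E, G} gives {(2, z), (24, x), (4, u), (7, r), (9, q)}.

{(2, z), (24, x), (4, u), (7, r), (9, q)}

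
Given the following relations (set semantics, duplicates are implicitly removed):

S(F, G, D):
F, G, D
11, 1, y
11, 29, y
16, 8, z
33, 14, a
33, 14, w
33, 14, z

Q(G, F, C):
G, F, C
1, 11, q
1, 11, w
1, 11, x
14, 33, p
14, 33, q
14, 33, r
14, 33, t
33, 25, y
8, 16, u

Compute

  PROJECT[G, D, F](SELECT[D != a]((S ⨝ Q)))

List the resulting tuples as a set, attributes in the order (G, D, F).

S ⋈ Q (natural join on F, G): {(11, 1, y, q), (11, 1, y, w), (11, 1, y, x), (16, 8, z, u), (33, 14, a, p), (33, 14, a, q), (33, 14, a, r), (33, 14, a, t), (33, 14, w, p), (33, 14, w, q), (33, 14, w, r), (33, 14, w, t), (33, 14, z, p), (33, 14, z, q), (33, 14, z, r), (33, 14, z, t)}
σ[D != a]: keep tuples satisfying D != a → {(11, 1, y, q), (11, 1, y, w), (11, 1, y, x), (16, 8, z, u), (33, 14, w, p), (33, 14, w, q), (33, 14, w, r), (33, 14, w, t), (33, 14, z, p), (33, 14, z, q), (33, 14, z, r), (33, 14, z, t)}
π[G, D, F]: project onto (G, D, F) (8 duplicate(s) eliminated) → {(1, y, 11), (14, w, 33), (14, z, 33), (8, z, 16)}

{(1, y, 11), (14, w, 33), (14, z, 33), (8, z, 16)}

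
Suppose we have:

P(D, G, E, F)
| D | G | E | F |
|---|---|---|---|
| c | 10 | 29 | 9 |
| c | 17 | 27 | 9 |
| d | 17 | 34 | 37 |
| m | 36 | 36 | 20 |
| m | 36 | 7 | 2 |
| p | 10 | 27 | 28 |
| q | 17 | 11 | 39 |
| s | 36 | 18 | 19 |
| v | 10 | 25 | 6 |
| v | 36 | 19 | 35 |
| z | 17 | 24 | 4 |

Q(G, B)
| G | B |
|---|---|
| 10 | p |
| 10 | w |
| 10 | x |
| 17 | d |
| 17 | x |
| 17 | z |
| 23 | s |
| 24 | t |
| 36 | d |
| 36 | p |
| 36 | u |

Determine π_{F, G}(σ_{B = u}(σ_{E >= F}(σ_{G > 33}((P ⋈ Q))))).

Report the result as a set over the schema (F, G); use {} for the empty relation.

P ⋈ Q (natural join on G): {(c, 10, 29, 9, p), (c, 10, 29, 9, w), (c, 10, 29, 9, x), (c, 17, 27, 9, d), (c, 17, 27, 9, x), (c, 17, 27, 9, z), (d, 17, 34, 37, d), (d, 17, 34, 37, x), (d, 17, 34, 37, z), (m, 36, 36, 20, d), (m, 36, 36, 20, p), (m, 36, 36, 20, u), (m, 36, 7, 2, d), (m, 36, 7, 2, p), (m, 36, 7, 2, u), (p, 10, 27, 28, p), (p, 10, 27, 28, w), (p, 10, 27, 28, x), (q, 17, 11, 39, d), (q, 17, 11, 39, x), (q, 17, 11, 39, z), (s, 36, 18, 19, d), (s, 36, 18, 19, p), (s, 36, 18, 19, u), (v, 10, 25, 6, p), (v, 10, 25, 6, w), (v, 10, 25, 6, x), (v, 36, 19, 35, d), (v, 36, 19, 35, p), (v, 36, 19, 35, u), (z, 17, 24, 4, d), (z, 17, 24, 4, x), (z, 17, 24, 4, z)}
Filtering on G > 33 leaves {(m, 36, 36, 20, d), (m, 36, 36, 20, p), (m, 36, 36, 20, u), (m, 36, 7, 2, d), (m, 36, 7, 2, p), (m, 36, 7, 2, u), (s, 36, 18, 19, d), (s, 36, 18, 19, p), (s, 36, 18, 19, u), (v, 36, 19, 35, d), (v, 36, 19, 35, p), (v, 36, 19, 35, u)}.
Filtering on E >= F leaves {(m, 36, 36, 20, d), (m, 36, 36, 20, p), (m, 36, 36, 20, u), (m, 36, 7, 2, d), (m, 36, 7, 2, p), (m, 36, 7, 2, u)}.
Filtering on B = u leaves {(m, 36, 36, 20, u), (m, 36, 7, 2, u)}.
π_{F, G} gives {(2, 36), (20, 36)}.

{(2, 36), (20, 36)}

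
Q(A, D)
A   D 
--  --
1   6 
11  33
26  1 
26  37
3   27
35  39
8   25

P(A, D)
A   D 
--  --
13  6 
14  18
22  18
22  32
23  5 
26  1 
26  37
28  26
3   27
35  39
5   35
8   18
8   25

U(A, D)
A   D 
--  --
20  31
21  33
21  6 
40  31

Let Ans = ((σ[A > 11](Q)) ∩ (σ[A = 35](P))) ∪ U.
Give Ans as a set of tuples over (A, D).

Filtering on A > 11 leaves {(26, 1), (26, 37), (35, 39)}.
Filtering on A = 35 leaves {(35, 39)}.
Intersection: {(26, 1), (26, 37), (35, 39)} with {(35, 39)} → {(35, 39)}
Union: {(35, 39)} with {(20, 31), (21, 33), (21, 6), (40, 31)} → {(20, 31), (21, 33), (21, 6), (35, 39), (40, 31)}

{(20, 31), (21, 33), (21, 6), (35, 39), (40, 31)}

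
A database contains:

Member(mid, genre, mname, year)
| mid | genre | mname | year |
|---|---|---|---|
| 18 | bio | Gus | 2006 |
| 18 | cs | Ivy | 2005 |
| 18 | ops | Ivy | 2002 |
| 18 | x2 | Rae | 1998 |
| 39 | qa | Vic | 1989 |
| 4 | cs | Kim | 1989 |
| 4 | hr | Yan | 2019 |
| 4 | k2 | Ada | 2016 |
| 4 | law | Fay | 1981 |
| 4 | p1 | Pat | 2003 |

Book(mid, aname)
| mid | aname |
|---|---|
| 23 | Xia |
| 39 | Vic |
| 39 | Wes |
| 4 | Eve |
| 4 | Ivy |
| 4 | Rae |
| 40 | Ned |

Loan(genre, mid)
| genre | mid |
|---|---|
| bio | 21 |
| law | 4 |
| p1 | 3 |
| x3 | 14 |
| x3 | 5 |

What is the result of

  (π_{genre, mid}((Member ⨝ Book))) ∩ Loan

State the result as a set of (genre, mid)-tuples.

Member ⋈ Book (natural join on mid): {(39, qa, Vic, 1989, Vic), (39, qa, Vic, 1989, Wes), (4, cs, Kim, 1989, Eve), (4, cs, Kim, 1989, Ivy), (4, cs, Kim, 1989, Rae), (4, hr, Yan, 2019, Eve), (4, hr, Yan, 2019, Ivy), (4, hr, Yan, 2019, Rae), (4, k2, Ada, 2016, Eve), (4, k2, Ada, 2016, Ivy), (4, k2, Ada, 2016, Rae), (4, law, Fay, 1981, Eve), (4, law, Fay, 1981, Ivy), (4, law, Fay, 1981, Rae), (4, p1, Pat, 2003, Eve), (4, p1, Pat, 2003, Ivy), (4, p1, Pat, 2003, Rae)}
Projecting to genre, mid (11 duplicate(s) eliminated): {(cs, 4), (hr, 4), (k2, 4), (law, 4), (p1, 4), (qa, 39)}
Taking the intersection: {(law, 4)}

{(law, 4)}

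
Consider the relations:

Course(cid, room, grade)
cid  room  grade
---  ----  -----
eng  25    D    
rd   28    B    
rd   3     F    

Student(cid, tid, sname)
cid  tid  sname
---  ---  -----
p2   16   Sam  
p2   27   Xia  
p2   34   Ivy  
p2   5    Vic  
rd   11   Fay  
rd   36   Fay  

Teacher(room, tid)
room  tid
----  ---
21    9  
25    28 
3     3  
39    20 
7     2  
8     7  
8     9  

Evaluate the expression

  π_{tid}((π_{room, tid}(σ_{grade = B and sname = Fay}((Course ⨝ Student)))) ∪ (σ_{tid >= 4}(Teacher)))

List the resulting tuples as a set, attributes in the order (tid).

{11, 20, 28, 36, 7, 9}

Course ⋈ Student (natural join on cid): {(rd, 28, B, 11, Fay), (rd, 28, B, 36, Fay), (rd, 3, F, 11, Fay), (rd, 3, F, 36, Fay)}
Apply σ_{grade = B and sname = Fay}; surviving tuples: {(rd, 28, B, 11, Fay), (rd, 28, B, 36, Fay)}
π_{room, tid} gives {(28, 11), (28, 36)}.
Apply σ_{tid >= 4}; surviving tuples: {(21, 9), (25, 28), (39, 20), (8, 7), (8, 9)}
Taking the union: {(21, 9), (25, 28), (28, 11), (28, 36), (39, 20), (8, 7), (8, 9)}
π_{tid} gives {11, 20, 28, 36, 7, 9} (1 duplicate(s) eliminated).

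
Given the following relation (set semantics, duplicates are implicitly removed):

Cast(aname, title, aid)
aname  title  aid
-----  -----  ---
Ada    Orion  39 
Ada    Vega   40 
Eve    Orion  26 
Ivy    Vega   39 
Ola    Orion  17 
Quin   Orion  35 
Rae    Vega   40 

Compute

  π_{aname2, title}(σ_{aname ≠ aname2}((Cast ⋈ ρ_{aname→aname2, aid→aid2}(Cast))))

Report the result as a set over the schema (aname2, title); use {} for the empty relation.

{(Ada, Orion), (Ada, Vega), (Eve, Orion), (Ivy, Vega), (Ola, Orion), (Quin, Orion), (Rae, Vega)}

ρ[aname→aname2, aid→aid2]: schema becomes (aname2, title, aid2); tuples unchanged.
Natural join on title: {(Ada, Orion, 39, Ada, 39), (Ada, Orion, 39, Eve, 26), (Ada, Orion, 39, Ola, 17), (Ada, Orion, 39, Quin, 35), (Ada, Vega, 40, Ada, 40), (Ada, Vega, 40, Ivy, 39), (Ada, Vega, 40, Rae, 40), (Eve, Orion, 26, Ada, 39), (Eve, Orion, 26, Eve, 26), (Eve, Orion, 26, Ola, 17), (Eve, Orion, 26, Quin, 35), (Ivy, Vega, 39, Ada, 40), (Ivy, Vega, 39, Ivy, 39), (Ivy, Vega, 39, Rae, 40), (Ola, Orion, 17, Ada, 39), (Ola, Orion, 17, Eve, 26), (Ola, Orion, 17, Ola, 17), (Ola, Orion, 17, Quin, 35), (Quin, Orion, 35, Ada, 39), (Quin, Orion, 35, Eve, 26), (Quin, Orion, 35, Ola, 17), (Quin, Orion, 35, Quin, 35), (Rae, Vega, 40, Ada, 40), (Rae, Vega, 40, Ivy, 39), (Rae, Vega, 40, Rae, 40)}
Filtering on aname ≠ aname2 leaves {(Ada, Orion, 39, Eve, 26), (Ada, Orion, 39, Ola, 17), (Ada, Orion, 39, Quin, 35), (Ada, Vega, 40, Ivy, 39), (Ada, Vega, 40, Rae, 40), (Eve, Orion, 26, Ada, 39), (Eve, Orion, 26, Ola, 17), (Eve, Orion, 26, Quin, 35), (Ivy, Vega, 39, Ada, 40), (Ivy, Vega, 39, Rae, 40), (Ola, Orion, 17, Ada, 39), (Ola, Orion, 17, Eve, 26), (Ola, Orion, 17, Quin, 35), (Quin, Orion, 35, Ada, 39), (Quin, Orion, 35, Eve, 26), (Quin, Orion, 35, Ola, 17), (Rae, Vega, 40, Ada, 40), (Rae, Vega, 40, Ivy, 39)}.
Projecting to aname2, title (11 duplicate(s) eliminated): {(Ada, Orion), (Ada, Vega), (Eve, Orion), (Ivy, Vega), (Ola, Orion), (Quin, Orion), (Rae, Vega)}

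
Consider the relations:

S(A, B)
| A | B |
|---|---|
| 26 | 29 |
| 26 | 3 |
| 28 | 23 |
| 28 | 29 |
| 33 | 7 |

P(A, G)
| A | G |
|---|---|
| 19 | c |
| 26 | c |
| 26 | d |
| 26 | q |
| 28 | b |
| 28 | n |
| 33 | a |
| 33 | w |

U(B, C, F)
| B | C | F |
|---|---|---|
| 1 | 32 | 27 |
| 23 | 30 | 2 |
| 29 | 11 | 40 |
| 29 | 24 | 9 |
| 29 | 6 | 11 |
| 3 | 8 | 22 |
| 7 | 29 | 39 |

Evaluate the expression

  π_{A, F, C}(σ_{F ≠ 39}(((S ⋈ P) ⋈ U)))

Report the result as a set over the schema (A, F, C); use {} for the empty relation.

{(26, 11, 6), (26, 22, 8), (26, 40, 11), (26, 9, 24), (28, 11, 6), (28, 2, 30), (28, 40, 11), (28, 9, 24)}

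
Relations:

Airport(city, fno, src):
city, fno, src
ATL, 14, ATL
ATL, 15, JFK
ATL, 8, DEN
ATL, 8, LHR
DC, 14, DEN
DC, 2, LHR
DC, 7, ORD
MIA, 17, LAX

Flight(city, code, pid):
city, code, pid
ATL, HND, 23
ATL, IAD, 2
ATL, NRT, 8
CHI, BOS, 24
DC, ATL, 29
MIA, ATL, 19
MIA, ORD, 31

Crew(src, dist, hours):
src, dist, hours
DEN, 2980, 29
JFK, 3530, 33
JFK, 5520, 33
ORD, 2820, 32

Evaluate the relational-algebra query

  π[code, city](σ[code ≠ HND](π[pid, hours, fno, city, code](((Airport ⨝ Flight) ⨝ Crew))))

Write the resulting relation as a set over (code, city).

{(ATL, DC), (IAD, ATL), (NRT, ATL)}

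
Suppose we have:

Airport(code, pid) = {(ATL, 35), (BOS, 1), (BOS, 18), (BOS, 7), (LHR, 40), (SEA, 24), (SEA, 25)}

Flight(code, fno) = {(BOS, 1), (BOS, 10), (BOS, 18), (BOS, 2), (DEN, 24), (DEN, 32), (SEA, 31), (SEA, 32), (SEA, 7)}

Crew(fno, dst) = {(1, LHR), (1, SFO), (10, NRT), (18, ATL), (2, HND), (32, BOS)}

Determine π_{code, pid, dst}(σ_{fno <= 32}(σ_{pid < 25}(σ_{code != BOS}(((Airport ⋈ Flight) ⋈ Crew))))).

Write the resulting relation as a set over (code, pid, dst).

Airport ⋈ Flight (natural join on code): {(BOS, 1, 1), (BOS, 1, 10), (BOS, 1, 18), (BOS, 1, 2), (BOS, 18, 1), (BOS, 18, 10), (BOS, 18, 18), (BOS, 18, 2), (BOS, 7, 1), (BOS, 7, 10), (BOS, 7, 18), (BOS, 7, 2), (SEA, 24, 31), (SEA, 24, 32), (SEA, 24, 7), (SEA, 25, 31), (SEA, 25, 32), (SEA, 25, 7)}
(Airport ⋈ Flight) ⋈ Crew (natural join on fno): {(BOS, 1, 1, LHR), (BOS, 1, 1, SFO), (BOS, 1, 10, NRT), (BOS, 1, 18, ATL), (BOS, 1, 2, HND), (BOS, 18, 1, LHR), (BOS, 18, 1, SFO), (BOS, 18, 10, NRT), (BOS, 18, 18, ATL), (BOS, 18, 2, HND), (BOS, 7, 1, LHR), (BOS, 7, 1, SFO), (BOS, 7, 10, NRT), (BOS, 7, 18, ATL), (BOS, 7, 2, HND), (SEA, 24, 32, BOS), (SEA, 25, 32, BOS)}
Filtering on code != BOS leaves {(SEA, 24, 32, BOS), (SEA, 25, 32, BOS)}.
Filtering on pid < 25 leaves {(SEA, 24, 32, BOS)}.
Filtering on fno <= 32 leaves {(SEA, 24, 32, BOS)}.
π[code, pid, dst]: project onto (code, pid, dst) → {(SEA, 24, BOS)}

{(SEA, 24, BOS)}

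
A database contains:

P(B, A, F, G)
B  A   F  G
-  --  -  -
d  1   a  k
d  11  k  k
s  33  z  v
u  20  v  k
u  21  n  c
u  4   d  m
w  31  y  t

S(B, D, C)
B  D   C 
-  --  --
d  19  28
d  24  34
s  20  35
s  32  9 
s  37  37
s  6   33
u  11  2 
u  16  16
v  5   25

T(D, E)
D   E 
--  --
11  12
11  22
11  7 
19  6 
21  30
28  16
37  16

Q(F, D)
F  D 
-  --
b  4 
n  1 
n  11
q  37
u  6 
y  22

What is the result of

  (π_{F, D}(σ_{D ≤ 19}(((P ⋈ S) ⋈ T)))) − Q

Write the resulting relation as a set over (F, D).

{(a, 19), (d, 11), (k, 19), (v, 11)}

Joining P and S on B yields {(d, 1, a, k, 19, 28), (d, 1, a, k, 24, 34), (d, 11, k, k, 19, 28), (d, 11, k, k, 24, 34), (s, 33, z, v, 20, 35), (s, 33, z, v, 32, 9), (s, 33, z, v, 37, 37), (s, 33, z, v, 6, 33), (u, 20, v, k, 11, 2), (u, 20, v, k, 16, 16), (u, 21, n, c, 11, 2), (u, 21, n, c, 16, 16), (u, 4, d, m, 11, 2), (u, 4, d, m, 16, 16)}.
Joining (P ⋈ S) and T on D yields {(d, 1, a, k, 19, 28, 6), (d, 11, k, k, 19, 28, 6), (s, 33, z, v, 37, 37, 16), (u, 20, v, k, 11, 2, 12), (u, 20, v, k, 11, 2, 22), (u, 20, v, k, 11, 2, 7), (u, 21, n, c, 11, 2, 12), (u, 21, n, c, 11, 2, 22), (u, 21, n, c, 11, 2, 7), (u, 4, d, m, 11, 2, 12), (u, 4, d, m, 11, 2, 22), (u, 4, d, m, 11, 2, 7)}.
σ[D ≤ 19]: keep tuples satisfying D ≤ 19 → {(d, 1, a, k, 19, 28, 6), (d, 11, k, k, 19, 28, 6), (u, 20, v, k, 11, 2, 12), (u, 20, v, k, 11, 2, 22), (u, 20, v, k, 11, 2, 7), (u, 21, n, c, 11, 2, 12), (u, 21, n, c, 11, 2, 22), (u, 21, n, c, 11, 2, 7), (u, 4, d, m, 11, 2, 12), (u, 4, d, m, 11, 2, 22), (u, 4, d, m, 11, 2, 7)}
Keep only column(s) F, D (6 duplicate(s) eliminated): {(a, 19), (d, 11), (k, 19), (n, 11), (v, 11)}
Taking the difference: {(a, 19), (d, 11), (k, 19), (v, 11)}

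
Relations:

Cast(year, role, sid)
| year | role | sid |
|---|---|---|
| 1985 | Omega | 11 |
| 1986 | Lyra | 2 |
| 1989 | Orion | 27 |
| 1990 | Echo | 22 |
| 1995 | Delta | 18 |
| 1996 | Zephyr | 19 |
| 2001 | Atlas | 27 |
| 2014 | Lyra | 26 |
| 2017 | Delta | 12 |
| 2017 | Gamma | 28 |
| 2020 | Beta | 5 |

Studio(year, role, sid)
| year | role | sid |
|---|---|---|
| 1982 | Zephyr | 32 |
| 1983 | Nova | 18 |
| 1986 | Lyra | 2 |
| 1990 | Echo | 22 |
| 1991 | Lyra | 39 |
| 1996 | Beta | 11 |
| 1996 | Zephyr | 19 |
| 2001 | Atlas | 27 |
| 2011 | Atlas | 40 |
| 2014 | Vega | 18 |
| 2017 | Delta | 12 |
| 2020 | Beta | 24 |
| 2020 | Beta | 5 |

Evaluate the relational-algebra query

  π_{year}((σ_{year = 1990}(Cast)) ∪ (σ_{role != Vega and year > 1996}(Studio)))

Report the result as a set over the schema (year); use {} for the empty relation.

{1990, 2001, 2011, 2017, 2020}

Selection year = 1990: {(1990, Echo, 22)}
Selection role != Vega and year > 1996: {(2001, Atlas, 27), (2011, Atlas, 40), (2017, Delta, 12), (2020, Beta, 24), (2020, Beta, 5)}
Set union of the two operands is {(1990, Echo, 22), (2001, Atlas, 27), (2011, Atlas, 40), (2017, Delta, 12), (2020, Beta, 24), (2020, Beta, 5)}.
π_{year} gives {1990, 2001, 2011, 2017, 2020} (1 duplicate(s) eliminated).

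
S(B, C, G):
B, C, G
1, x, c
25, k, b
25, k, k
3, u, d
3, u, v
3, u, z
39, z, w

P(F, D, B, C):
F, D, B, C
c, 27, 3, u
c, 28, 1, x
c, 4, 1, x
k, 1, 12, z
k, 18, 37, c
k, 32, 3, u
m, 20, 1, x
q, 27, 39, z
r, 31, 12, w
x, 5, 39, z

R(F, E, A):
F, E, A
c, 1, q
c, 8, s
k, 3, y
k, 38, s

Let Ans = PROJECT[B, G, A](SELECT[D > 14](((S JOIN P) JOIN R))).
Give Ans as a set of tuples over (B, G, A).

Joining S and P on B, C yields {(1, x, c, c, 28), (1, x, c, c, 4), (1, x, c, m, 20), (3, u, d, c, 27), (3, u, d, k, 32), (3, u, v, c, 27), (3, u, v, k, 32), (3, u, z, c, 27), (3, u, z, k, 32), (39, z, w, q, 27), (39, z, w, x, 5)}.
Joining (S JOIN P) and R on F yields {(1, x, c, c, 28, 1, q), (1, x, c, c, 28, 8, s), (1, x, c, c, 4, 1, q), (1, x, c, c, 4, 8, s), (3, u, d, c, 27, 1, q), (3, u, d, c, 27, 8, s), (3, u, d, k, 32, 3, y), (3, u, d, k, 32, 38, s), (3, u, v, c, 27, 1, q), (3, u, v, c, 27, 8, s), (3, u, v, k, 32, 3, y), (3, u, v, k, 32, 38, s), (3, u, z, c, 27, 1, q), (3, u, z, c, 27, 8, s), (3, u, z, k, 32, 3, y), (3, u, z, k, 32, 38, s)}.
Apply σ_{D > 14}; surviving tuples: {(1, x, c, c, 28, 1, q), (1, x, c, c, 28, 8, s), (3, u, d, c, 27, 1, q), (3, u, d, c, 27, 8, s), (3, u, d, k, 32, 3, y), (3, u, d, k, 32, 38, s), (3, u, v, c, 27, 1, q), (3, u, v, c, 27, 8, s), (3, u, v, k, 32, 3, y), (3, u, v, k, 32, 38, s), (3, u, z, c, 27, 1, q), (3, u, z, c, 27, 8, s), (3, u, z, k, 32, 3, y), (3, u, z, k, 32, 38, s)}
Keep only column(s) B, G, A (3 duplicate(s) eliminated): {(1, c, q), (1, c, s), (3, d, q), (3, d, s), (3, d, y), (3, v, q), (3, v, s), (3, v, y), (3, z, q), (3, z, s), (3, z, y)}

{(1, c, q), (1, c, s), (3, d, q), (3, d, s), (3, d, y), (3, v, q), (3, v, s), (3, v, y), (3, z, q), (3, z, s), (3, z, y)}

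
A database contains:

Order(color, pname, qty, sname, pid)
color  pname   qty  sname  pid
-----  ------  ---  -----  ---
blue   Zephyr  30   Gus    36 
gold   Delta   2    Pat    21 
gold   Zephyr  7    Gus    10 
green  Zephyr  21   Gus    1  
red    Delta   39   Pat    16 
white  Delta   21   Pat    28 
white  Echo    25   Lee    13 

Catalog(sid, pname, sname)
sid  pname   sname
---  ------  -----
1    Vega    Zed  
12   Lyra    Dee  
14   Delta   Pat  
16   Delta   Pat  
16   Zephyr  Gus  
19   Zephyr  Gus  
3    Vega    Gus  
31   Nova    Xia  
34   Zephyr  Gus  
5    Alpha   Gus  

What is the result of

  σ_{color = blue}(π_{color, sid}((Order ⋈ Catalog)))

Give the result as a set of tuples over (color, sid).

{(blue, 16), (blue, 19), (blue, 34)}

Joining Order and Catalog on pname, sname yields {(blue, Zephyr, 30, Gus, 36, 16), (blue, Zephyr, 30, Gus, 36, 19), (blue, Zephyr, 30, Gus, 36, 34), (gold, Delta, 2, Pat, 21, 14), (gold, Delta, 2, Pat, 21, 16), (gold, Zephyr, 7, Gus, 10, 16), (gold, Zephyr, 7, Gus, 10, 19), (gold, Zephyr, 7, Gus, 10, 34), (green, Zephyr, 21, Gus, 1, 16), (green, Zephyr, 21, Gus, 1, 19), (green, Zephyr, 21, Gus, 1, 34), (red, Delta, 39, Pat, 16, 14), (red, Delta, 39, Pat, 16, 16), (white, Delta, 21, Pat, 28, 14), (white, Delta, 21, Pat, 28, 16)}.
π_{color, sid} gives {(blue, 16), (blue, 19), (blue, 34), (gold, 14), (gold, 16), (gold, 19), (gold, 34), (green, 16), (green, 19), (green, 34), (red, 14), (red, 16), (white, 14), (white, 16)} (1 duplicate(s) eliminated).
σ[color = blue]: keep tuples satisfying color = blue → {(blue, 16), (blue, 19), (blue, 34)}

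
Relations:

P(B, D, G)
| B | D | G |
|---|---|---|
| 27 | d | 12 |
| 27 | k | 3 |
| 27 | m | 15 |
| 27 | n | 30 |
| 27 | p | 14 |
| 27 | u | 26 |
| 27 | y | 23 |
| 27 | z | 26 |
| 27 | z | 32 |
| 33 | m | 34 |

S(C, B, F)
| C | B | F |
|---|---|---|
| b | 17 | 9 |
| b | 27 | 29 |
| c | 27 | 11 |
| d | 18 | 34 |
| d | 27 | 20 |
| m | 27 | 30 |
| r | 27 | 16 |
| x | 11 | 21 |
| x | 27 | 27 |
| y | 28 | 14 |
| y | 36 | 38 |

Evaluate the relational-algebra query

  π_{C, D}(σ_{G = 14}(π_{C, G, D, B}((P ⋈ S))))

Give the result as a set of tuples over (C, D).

Joining P and S on B yields {(27, d, 12, b, 29), (27, d, 12, c, 11), (27, d, 12, d, 20), (27, d, 12, m, 30), (27, d, 12, r, 16), (27, d, 12, x, 27), (27, k, 3, b, 29), (27, k, 3, c, 11), (27, k, 3, d, 20), (27, k, 3, m, 30), (27, k, 3, r, 16), (27, k, 3, x, 27), (27, m, 15, b, 29), (27, m, 15, c, 11), (27, m, 15, d, 20), (27, m, 15, m, 30), (27, m, 15, r, 16), (27, m, 15, x, 27), (27, n, 30, b, 29), (27, n, 30, c, 11), (27, n, 30, d, 20), (27, n, 30, m, 30), (27, n, 30, r, 16), (27, n, 30, x, 27), (27, p, 14, b, 29), (27, p, 14, c, 11), (27, p, 14, d, 20), (27, p, 14, m, 30), (27, p, 14, r, 16), (27, p, 14, x, 27), (27, u, 26, b, 29), (27, u, 26, c, 11), (27, u, 26, d, 20), (27, u, 26, m, 30), (27, u, 26, r, 16), (27, u, 26, x, 27), (27, y, 23, b, 29), (27, y, 23, c, 11), (27, y, 23, d, 20), (27, y, 23, m, 30), (27, y, 23, r, 16), (27, y, 23, x, 27), (27, z, 26, b, 29), (27, z, 26, c, 11), (27, z, 26, d, 20), (27, z, 26, m, 30), (27, z, 26, r, 16), (27, z, 26, x, 27), (27, z, 32, b, 29), (27, z, 32, c, 11), (27, z, 32, d, 20), (27, z, 32, m, 30), (27, z, 32, r, 16), (27, z, 32, x, 27)}.
π[C, G, D, B]: project onto (C, G, D, B) → {(b, 12, d, 27), (b, 14, p, 27), (b, 15, m, 27), (b, 23, y, 27), (b, 26, u, 27), (b, 26, z, 27), (b, 3, k, 27), (b, 30, n, 27), (b, 32, z, 27), (c, 12, d, 27), (c, 14, p, 27), (c, 15, m, 27), (c, 23, y, 27), (c, 26, u, 27), (c, 26, z, 27), (c, 3, k, 27), (c, 30, n, 27), (c, 32, z, 27), (d, 12, d, 27), (d, 14, p, 27), (d, 15, m, 27), (d, 23, y, 27), (d, 26, u, 27), (d, 26, z, 27), (d, 3, k, 27), (d, 30, n, 27), (d, 32, z, 27), (m, 12, d, 27), (m, 14, p, 27), (m, 15, m, 27), (m, 23, y, 27), (m, 26, u, 27), (m, 26, z, 27), (m, 3, k, 27), (m, 30, n, 27), (m, 32, z, 27), (r, 12, d, 27), (r, 14, p, 27), (r, 15, m, 27), (r, 23, y, 27), (r, 26, u, 27), (r, 26, z, 27), (r, 3, k, 27), (r, 30, n, 27), (r, 32, z, 27), (x, 12, d, 27), (x, 14, p, 27), (x, 15, m, 27), (x, 23, y, 27), (x, 26, u, 27), (x, 26, z, 27), (x, 3, k, 27), (x, 30, n, 27), (x, 32, z, 27)}
Filtering on G = 14 leaves {(b, 14, p, 27), (c, 14, p, 27), (d, 14, p, 27), (m, 14, p, 27), (r, 14, p, 27), (x, 14, p, 27)}.
π[C, D]: project onto (C, D) → {(b, p), (c, p), (d, p), (m, p), (r, p), (x, p)}

{(b, p), (c, p), (d, p), (m, p), (r, p), (x, p)}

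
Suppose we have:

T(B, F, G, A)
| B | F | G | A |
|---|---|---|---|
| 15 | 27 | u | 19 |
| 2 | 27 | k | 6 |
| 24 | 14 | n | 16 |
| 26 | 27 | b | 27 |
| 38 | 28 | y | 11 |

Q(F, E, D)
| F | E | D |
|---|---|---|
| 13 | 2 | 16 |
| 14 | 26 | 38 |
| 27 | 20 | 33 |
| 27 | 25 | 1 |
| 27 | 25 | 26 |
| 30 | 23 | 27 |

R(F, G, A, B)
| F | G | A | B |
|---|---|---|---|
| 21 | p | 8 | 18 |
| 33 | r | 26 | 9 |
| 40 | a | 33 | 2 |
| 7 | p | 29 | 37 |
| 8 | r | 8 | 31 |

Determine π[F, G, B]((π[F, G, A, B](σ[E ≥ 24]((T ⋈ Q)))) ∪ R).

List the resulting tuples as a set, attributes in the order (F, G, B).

{(14, n, 24), (21, p, 18), (27, b, 26), (27, k, 2), (27, u, 15), (33, r, 9), (40, a, 2), (7, p, 37), (8, r, 31)}

Joining T and Q on F yields {(15, 27, u, 19, 20, 33), (15, 27, u, 19, 25, 1), (15, 27, u, 19, 25, 26), (2, 27, k, 6, 20, 33), (2, 27, k, 6, 25, 1), (2, 27, k, 6, 25, 26), (24, 14, n, 16, 26, 38), (26, 27, b, 27, 20, 33), (26, 27, b, 27, 25, 1), (26, 27, b, 27, 25, 26)}.
Apply σ_{E ≥ 24}; surviving tuples: {(15, 27, u, 19, 25, 1), (15, 27, u, 19, 25, 26), (2, 27, k, 6, 25, 1), (2, 27, k, 6, 25, 26), (24, 14, n, 16, 26, 38), (26, 27, b, 27, 25, 1), (26, 27, b, 27, 25, 26)}
Keep only column(s) F, G, A, B (3 duplicate(s) eliminated): {(14, n, 16, 24), (27, b, 27, 26), (27, k, 6, 2), (27, u, 19, 15)}
Set union of the two operands is {(14, n, 16, 24), (21, p, 8, 18), (27, b, 27, 26), (27, k, 6, 2), (27, u, 19, 15), (33, r, 26, 9), (40, a, 33, 2), (7, p, 29, 37), (8, r, 8, 31)}.
Keep only column(s) F, G, B: {(14, n, 24), (21, p, 18), (27, b, 26), (27, k, 2), (27, u, 15), (33, r, 9), (40, a, 2), (7, p, 37), (8, r, 31)}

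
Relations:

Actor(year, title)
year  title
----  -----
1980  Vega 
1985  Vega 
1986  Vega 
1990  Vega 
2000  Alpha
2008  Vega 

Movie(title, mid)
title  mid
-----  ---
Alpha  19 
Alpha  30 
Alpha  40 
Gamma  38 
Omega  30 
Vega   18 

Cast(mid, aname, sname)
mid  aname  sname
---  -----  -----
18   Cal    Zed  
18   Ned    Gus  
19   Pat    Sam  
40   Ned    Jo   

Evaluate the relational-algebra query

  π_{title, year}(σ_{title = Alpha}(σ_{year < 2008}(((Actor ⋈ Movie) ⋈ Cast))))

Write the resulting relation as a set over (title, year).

{(Alpha, 2000)}

Natural join on title: {(1980, Vega, 18), (1985, Vega, 18), (1986, Vega, 18), (1990, Vega, 18), (2000, Alpha, 19), (2000, Alpha, 30), (2000, Alpha, 40), (2008, Vega, 18)}
Natural join on mid: {(1980, Vega, 18, Cal, Zed), (1980, Vega, 18, Ned, Gus), (1985, Vega, 18, Cal, Zed), (1985, Vega, 18, Ned, Gus), (1986, Vega, 18, Cal, Zed), (1986, Vega, 18, Ned, Gus), (1990, Vega, 18, Cal, Zed), (1990, Vega, 18, Ned, Gus), (2000, Alpha, 19, Pat, Sam), (2000, Alpha, 40, Ned, Jo), (2008, Vega, 18, Cal, Zed), (2008, Vega, 18, Ned, Gus)}
Selection year < 2008: {(1980, Vega, 18, Cal, Zed), (1980, Vega, 18, Ned, Gus), (1985, Vega, 18, Cal, Zed), (1985, Vega, 18, Ned, Gus), (1986, Vega, 18, Cal, Zed), (1986, Vega, 18, Ned, Gus), (1990, Vega, 18, Cal, Zed), (1990, Vega, 18, Ned, Gus), (2000, Alpha, 19, Pat, Sam), (2000, Alpha, 40, Ned, Jo)}
Selection title = Alpha: {(2000, Alpha, 19, Pat, Sam), (2000, Alpha, 40, Ned, Jo)}
π_{title, year} gives {(Alpha, 2000)} (1 duplicate(s) eliminated).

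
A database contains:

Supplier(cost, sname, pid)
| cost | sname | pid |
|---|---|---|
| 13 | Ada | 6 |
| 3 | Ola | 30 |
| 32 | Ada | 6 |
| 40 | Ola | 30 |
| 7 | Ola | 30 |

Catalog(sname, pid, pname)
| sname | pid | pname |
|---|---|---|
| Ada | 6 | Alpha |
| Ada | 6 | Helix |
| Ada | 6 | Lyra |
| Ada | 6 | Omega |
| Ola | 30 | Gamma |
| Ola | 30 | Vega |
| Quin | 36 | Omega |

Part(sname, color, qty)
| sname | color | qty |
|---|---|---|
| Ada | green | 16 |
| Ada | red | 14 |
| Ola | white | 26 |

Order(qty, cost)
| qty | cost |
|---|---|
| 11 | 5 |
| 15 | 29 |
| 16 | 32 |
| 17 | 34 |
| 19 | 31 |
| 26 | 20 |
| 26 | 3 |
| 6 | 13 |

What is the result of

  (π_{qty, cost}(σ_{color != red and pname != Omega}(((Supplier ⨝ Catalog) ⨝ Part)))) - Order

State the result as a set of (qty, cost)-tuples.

Natural join on sname, pid: {(13, Ada, 6, Alpha), (13, Ada, 6, Helix), (13, Ada, 6, Lyra), (13, Ada, 6, Omega), (3, Ola, 30, Gamma), (3, Ola, 30, Vega), (32, Ada, 6, Alpha), (32, Ada, 6, Helix), (32, Ada, 6, Lyra), (32, Ada, 6, Omega), (40, Ola, 30, Gamma), (40, Ola, 30, Vega), (7, Ola, 30, Gamma), (7, Ola, 30, Vega)}
Natural join on sname: {(13, Ada, 6, Alpha, green, 16), (13, Ada, 6, Alpha, red, 14), (13, Ada, 6, Helix, green, 16), (13, Ada, 6, Helix, red, 14), (13, Ada, 6, Lyra, green, 16), (13, Ada, 6, Lyra, red, 14), (13, Ada, 6, Omega, green, 16), (13, Ada, 6, Omega, red, 14), (3, Ola, 30, Gamma, white, 26), (3, Ola, 30, Vega, white, 26), (32, Ada, 6, Alpha, green, 16), (32, Ada, 6, Alpha, red, 14), (32, Ada, 6, Helix, green, 16), (32, Ada, 6, Helix, red, 14), (32, Ada, 6, Lyra, green, 16), (32, Ada, 6, Lyra, red, 14), (32, Ada, 6, Omega, green, 16), (32, Ada, 6, Omega, red, 14), (40, Ola, 30, Gamma, white, 26), (40, Ola, 30, Vega, white, 26), (7, Ola, 30, Gamma, white, 26), (7, Ola, 30, Vega, white, 26)}
Apply σ_{color != red and pname != Omega}; surviving tuples: {(13, Ada, 6, Alpha, green, 16), (13, Ada, 6, Helix, green, 16), (13, Ada, 6, Lyra, green, 16), (3, Ola, 30, Gamma, white, 26), (3, Ola, 30, Vega, white, 26), (32, Ada, 6, Alpha, green, 16), (32, Ada, 6, Helix, green, 16), (32, Ada, 6, Lyra, green, 16), (40, Ola, 30, Gamma, white, 26), (40, Ola, 30, Vega, white, 26), (7, Ola, 30, Gamma, white, 26), (7, Ola, 30, Vega, white, 26)}
Projecting to qty, cost (7 duplicate(s) eliminated): {(16, 13), (16, 32), (26, 3), (26, 40), (26, 7)}
Set difference of the two operands is {(16, 13), (26, 40), (26, 7)}.

{(16, 13), (26, 40), (26, 7)}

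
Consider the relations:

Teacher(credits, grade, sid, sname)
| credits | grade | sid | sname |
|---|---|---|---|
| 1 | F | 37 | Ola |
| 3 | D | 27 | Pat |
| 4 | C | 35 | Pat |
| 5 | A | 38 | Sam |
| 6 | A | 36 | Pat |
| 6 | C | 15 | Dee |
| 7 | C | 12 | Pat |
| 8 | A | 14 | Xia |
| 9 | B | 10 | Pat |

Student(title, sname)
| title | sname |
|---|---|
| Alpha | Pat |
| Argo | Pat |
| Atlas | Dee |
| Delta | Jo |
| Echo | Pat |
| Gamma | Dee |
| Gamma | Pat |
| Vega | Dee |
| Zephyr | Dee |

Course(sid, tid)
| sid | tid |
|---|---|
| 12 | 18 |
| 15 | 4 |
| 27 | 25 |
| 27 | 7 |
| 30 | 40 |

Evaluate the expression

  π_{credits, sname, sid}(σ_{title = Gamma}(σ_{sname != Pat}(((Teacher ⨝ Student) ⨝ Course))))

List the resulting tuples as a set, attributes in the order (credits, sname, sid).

Teacher ⋈ Student (natural join on sname): {(3, D, 27, Pat, Alpha), (3, D, 27, Pat, Argo), (3, D, 27, Pat, Echo), (3, D, 27, Pat, Gamma), (4, C, 35, Pat, Alpha), (4, C, 35, Pat, Argo), (4, C, 35, Pat, Echo), (4, C, 35, Pat, Gamma), (6, A, 36, Pat, Alpha), (6, A, 36, Pat, Argo), (6, A, 36, Pat, Echo), (6, A, 36, Pat, Gamma), (6, C, 15, Dee, Atlas), (6, C, 15, Dee, Gamma), (6, C, 15, Dee, Vega), (6, C, 15, Dee, Zephyr), (7, C, 12, Pat, Alpha), (7, C, 12, Pat, Argo), (7, C, 12, Pat, Echo), (7, C, 12, Pat, Gamma), (9, B, 10, Pat, Alpha), (9, B, 10, Pat, Argo), (9, B, 10, Pat, Echo), (9, B, 10, Pat, Gamma)}
(Teacher ⨝ Student) ⋈ Course (natural join on sid): {(3, D, 27, Pat, Alpha, 25), (3, D, 27, Pat, Alpha, 7), (3, D, 27, Pat, Argo, 25), (3, D, 27, Pat, Argo, 7), (3, D, 27, Pat, Echo, 25), (3, D, 27, Pat, Echo, 7), (3, D, 27, Pat, Gamma, 25), (3, D, 27, Pat, Gamma, 7), (6, C, 15, Dee, Atlas, 4), (6, C, 15, Dee, Gamma, 4), (6, C, 15, Dee, Vega, 4), (6, C, 15, Dee, Zephyr, 4), (7, C, 12, Pat, Alpha, 18), (7, C, 12, Pat, Argo, 18), (7, C, 12, Pat, Echo, 18), (7, C, 12, Pat, Gamma, 18)}
Apply σ_{sname != Pat}; surviving tuples: {(6, C, 15, Dee, Atlas, 4), (6, C, 15, Dee, Gamma, 4), (6, C, 15, Dee, Vega, 4), (6, C, 15, Dee, Zephyr, 4)}
Apply σ_{title = Gamma}; surviving tuples: {(6, C, 15, Dee, Gamma, 4)}
Keep only column(s) credits, sname, sid: {(6, Dee, 15)}

{(6, Dee, 15)}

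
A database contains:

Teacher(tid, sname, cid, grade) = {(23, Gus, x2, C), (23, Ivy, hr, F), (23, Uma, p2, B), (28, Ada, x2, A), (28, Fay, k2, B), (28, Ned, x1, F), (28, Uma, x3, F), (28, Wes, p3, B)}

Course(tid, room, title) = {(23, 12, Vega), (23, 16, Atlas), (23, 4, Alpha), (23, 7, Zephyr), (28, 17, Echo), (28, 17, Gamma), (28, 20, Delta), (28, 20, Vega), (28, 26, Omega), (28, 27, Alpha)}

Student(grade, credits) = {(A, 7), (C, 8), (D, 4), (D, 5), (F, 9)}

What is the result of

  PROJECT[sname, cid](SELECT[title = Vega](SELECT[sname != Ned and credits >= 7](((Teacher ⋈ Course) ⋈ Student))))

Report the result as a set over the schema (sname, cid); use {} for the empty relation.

Joining Teacher and Course on tid yields {(23, Gus, x2, C, 12, Vega), (23, Gus, x2, C, 16, Atlas), (23, Gus, x2, C, 4, Alpha), (23, Gus, x2, C, 7, Zephyr), (23, Ivy, hr, F, 12, Vega), (23, Ivy, hr, F, 16, Atlas), (23, Ivy, hr, F, 4, Alpha), (23, Ivy, hr, F, 7, Zephyr), (23, Uma, p2, B, 12, Vega), (23, Uma, p2, B, 16, Atlas), (23, Uma, p2, B, 4, Alpha), (23, Uma, p2, B, 7, Zephyr), (28, Ada, x2, A, 17, Echo), (28, Ada, x2, A, 17, Gamma), (28, Ada, x2, A, 20, Delta), (28, Ada, x2, A, 20, Vega), (28, Ada, x2, A, 26, Omega), (28, Ada, x2, A, 27, Alpha), (28, Fay, k2, B, 17, Echo), (28, Fay, k2, B, 17, Gamma), (28, Fay, k2, B, 20, Delta), (28, Fay, k2, B, 20, Vega), (28, Fay, k2, B, 26, Omega), (28, Fay, k2, B, 27, Alpha), (28, Ned, x1, F, 17, Echo), (28, Ned, x1, F, 17, Gamma), (28, Ned, x1, F, 20, Delta), (28, Ned, x1, F, 20, Vega), (28, Ned, x1, F, 26, Omega), (28, Ned, x1, F, 27, Alpha), (28, Uma, x3, F, 17, Echo), (28, Uma, x3, F, 17, Gamma), (28, Uma, x3, F, 20, Delta), (28, Uma, x3, F, 20, Vega), (28, Uma, x3, F, 26, Omega), (28, Uma, x3, F, 27, Alpha), (28, Wes, p3, B, 17, Echo), (28, Wes, p3, B, 17, Gamma), (28, Wes, p3, B, 20, Delta), (28, Wes, p3, B, 20, Vega), (28, Wes, p3, B, 26, Omega), (28, Wes, p3, B, 27, Alpha)}.
Joining (Teacher ⋈ Course) and Student on grade yields {(23, Gus, x2, C, 12, Vega, 8), (23, Gus, x2, C, 16, Atlas, 8), (23, Gus, x2, C, 4, Alpha, 8), (23, Gus, x2, C, 7, Zephyr, 8), (23, Ivy, hr, F, 12, Vega, 9), (23, Ivy, hr, F, 16, Atlas, 9), (23, Ivy, hr, F, 4, Alpha, 9), (23, Ivy, hr, F, 7, Zephyr, 9), (28, Ada, x2, A, 17, Echo, 7), (28, Ada, x2, A, 17, Gamma, 7), (28, Ada, x2, A, 20, Delta, 7), (28, Ada, x2, A, 20, Vega, 7), (28, Ada, x2, A, 26, Omega, 7), (28, Ada, x2, A, 27, Alpha, 7), (28, Ned, x1, F, 17, Echo, 9), (28, Ned, x1, F, 17, Gamma, 9), (28, Ned, x1, F, 20, Delta, 9), (28, Ned, x1, F, 20, Vega, 9), (28, Ned, x1, F, 26, Omega, 9), (28, Ned, x1, F, 27, Alpha, 9), (28, Uma, x3, F, 17, Echo, 9), (28, Uma, x3, F, 17, Gamma, 9), (28, Uma, x3, F, 20, Delta, 9), (28, Uma, x3, F, 20, Vega, 9), (28, Uma, x3, F, 26, Omega, 9), (28, Uma, x3, F, 27, Alpha, 9)}.
Filtering on sname != Ned and credits >= 7 leaves {(23, Gus, x2, C, 12, Vega, 8), (23, Gus, x2, C, 16, Atlas, 8), (23, Gus, x2, C, 4, Alpha, 8), (23, Gus, x2, C, 7, Zephyr, 8), (23, Ivy, hr, F, 12, Vega, 9), (23, Ivy, hr, F, 16, Atlas, 9), (23, Ivy, hr, F, 4, Alpha, 9), (23, Ivy, hr, F, 7, Zephyr, 9), (28, Ada, x2, A, 17, Echo, 7), (28, Ada, x2, A, 17, Gamma, 7), (28, Ada, x2, A, 20, Delta, 7), (28, Ada, x2, A, 20, Vega, 7), (28, Ada, x2, A, 26, Omega, 7), (28, Ada, x2, A, 27, Alpha, 7), (28, Uma, x3, F, 17, Echo, 9), (28, Uma, x3, F, 17, Gamma, 9), (28, Uma, x3, F, 20, Delta, 9), (28, Uma, x3, F, 20, Vega, 9), (28, Uma, x3, F, 26, Omega, 9), (28, Uma, x3, F, 27, Alpha, 9)}.
Filtering on title = Vega leaves {(23, Gus, x2, C, 12, Vega, 8), (23, Ivy, hr, F, 12, Vega, 9), (28, Ada, x2, A, 20, Vega, 7), (28, Uma, x3, F, 20, Vega, 9)}.
π[sname, cid]: project onto (sname, cid) → {(Ada, x2), (Gus, x2), (Ivy, hr), (Uma, x3)}

{(Ada, x2), (Gus, x2), (Ivy, hr), (Uma, x3)}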